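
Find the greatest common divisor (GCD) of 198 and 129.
3

Using the Euclidean algorithm:
198 = 1 × 129 + 69
129 = 1 × 69 + 60
69 = 1 × 60 + 9
60 = 6 × 9 + 6
9 = 1 × 6 + 3
6 = 2 × 3 + 0

GCD(198, 129) = 3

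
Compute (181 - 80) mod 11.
2

(181 - 80) = 101
101 mod 11 = 2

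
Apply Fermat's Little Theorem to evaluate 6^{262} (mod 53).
36

By Fermat's Little Theorem, a^(p-1) ≡ 1 (mod p) for prime p and gcd(a, p) = 1
Here p = 53, so 6^52 ≡ 1 (mod 53)
We can reduce the exponent: 262 mod 52 = 2
So 6^262 ≡ 6^2 (mod 53)
Computing: 6^2 mod 53 = 36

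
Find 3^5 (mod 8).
5 = 4 + 1 (binary 101). Repeated squaring mod 8: 3^1 ≡ 3; 3^2 ≡ 3² = 9 ≡ 1; 3^4 ≡ 1² = 1 ≡ 1. Multiply: 3^5 = 3^4 × 3^1 ≡ 1 × 3 (mod 8): 1 × 3 = 3 ≡ 3. So 3^5 ≡ 3 (mod 8).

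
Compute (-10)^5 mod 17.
(-10) ≡ 7 (mod 17). 5 = 4 + 1 (binary 101). Repeated squaring mod 17: 7^1 ≡ 7; 7^2 ≡ 7² = 49 ≡ 15; 7^4 ≡ 15² = 225 ≡ 4. Multiply: (-10)^5 ≡ 7^4 × 7^1 ≡ 4 × 7 (mod 17): 4 × 7 = 28 ≡ 11. So (-10)^5 ≡ 11 (mod 17).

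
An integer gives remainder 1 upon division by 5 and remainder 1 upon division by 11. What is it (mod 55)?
M = 5 × 11 = 55. M₁ = 11, y₁ ≡ 1 (mod 5). M₂ = 5, y₂ ≡ 9 (mod 11). k = 1×11×1 + 1×5×9 ≡ 1 (mod 55). The smallest positive such number is 1.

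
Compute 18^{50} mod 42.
30

Using successive squaring:
Binary expansion of 50: 110010
Powers of 18 mod 42 (each is the square of the previous):
  18^1 ≡ 18 (mod 42)
  18^2 ≡ 18² = 324 ≡ 30 (mod 42)
  18^4 ≡ 30² = 900 ≡ 18 (mod 42)
  18^8 ≡ 18² = 324 ≡ 30 (mod 42)
  18^16 ≡ 30² = 900 ≡ 18 (mod 42)
  18^32 ≡ 18² = 324 ≡ 30 (mod 42)
50 = 32 + 16 + 2, so 18^50 = 18^32 × 18^16 × 18^2 ≡ 30 × 18 × 30 (mod 42)
Multiplying step by step:
  30 × 18 = 540 ≡ 36 (mod 42)
  36 × 30 = 1080 ≡ 30 (mod 42)
Result: 18^50 ≡ 30 (mod 42)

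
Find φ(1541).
1452

Prime factorization: 1541 = 23 × 67
Using the formula φ(n) = n × Π(1 - 1/p) for each prime factor p:
φ(1541) = 1541 × (1 - 1/23) × (1 - 1/67)
φ(1541) = 1452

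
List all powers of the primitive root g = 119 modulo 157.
g^1, g^2, ..., g^{156} mod 157: {119, 31, 78, 19, 63, 118, 69, 47, 98, 44, 55, 108, 135, 51, 103, 11, 53, 27, 73, 52, 65, 42, 131, 46, 136, 13, 134, 89, 72, 90, 34, 121, 112, 140, 18, 101, 87, 148, 28, 35, 83, 143, 61, 37, 7, 48, 60, 75, 133, 127, 41, 12, 15, 58, 151, 71, 128, 3, 43, 93, 77, 57, 32, 40, 50, 141, 137, 132, 8, 10, 91, 153, 152, 33, 2, 81, 62, 156, 38, 126, 79, 138, 94, 39, 88, 110, 59, 113, 102, 49, 22, 106, 54, 146, 104, 130, 84, 105, 92, 115, 26, 111, 21, 144, 23, 68, 85, 67, 123, 36, 45, 17, 139, 56, 70, 9, 129, 122, 74, 14, 96, 120, 150, 109, 97, 82, 24, 30, 116, 145, 142, 99, 6, 86, 29, 154, 114, 64, 80, 100, 125, 117, 107, 16, 20, 25, 149, 147, 66, 4, 5, 124, 155, 76, 95, 1}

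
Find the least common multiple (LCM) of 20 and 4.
20

First find GCD(20, 4) using the Euclidean algorithm:
20 = 5 × 4 + 0
GCD(20, 4) = 4

LCM formula: LCM(a, b) = (a × b) / GCD(a, b)
LCM(20, 4) = (20 × 4) / 4
LCM(20, 4) = 80 / 4
LCM(20, 4) = 20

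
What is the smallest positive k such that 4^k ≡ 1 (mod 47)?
Powers of 4 mod 47: 4^1≡4, 4^2≡16, 4^3≡17, 4^4≡21, 4^5≡37, 4^6≡7, 4^7≡28, 4^8≡18, 4^9≡25, 4^10≡6, 4^11≡24, 4^12≡2, 4^13≡8, 4^14≡32, 4^15≡34, 4^16≡42, 4^17≡27, 4^18≡14, 4^19≡9, 4^20≡36, 4^21≡3, 4^22≡12, 4^23≡1. Order = 23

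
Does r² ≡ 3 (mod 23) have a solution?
By Euler's criterion: 3^{11} ≡ 1 (mod 23). Since this equals 1, 3 is a QR.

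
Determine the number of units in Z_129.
84

Prime factorization: 129 = 3 × 43
Using the formula φ(n) = n × Π(1 - 1/p) for each prime factor p:
φ(129) = 129 × (1 - 1/3) × (1 - 1/43)
φ(129) = 84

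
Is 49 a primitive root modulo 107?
p - 1 = 106 has prime divisors 2, 53. Check 49^(106/q) mod 107 for each: 49^(106/2) = 49^53 ≡ 1, 49^(106/53) = 49^2 ≡ 47 (mod 107). Since 49^53 ≡ 1 (mod 107), the order of 49 divides 53 (in fact the order is 53) ≠ 106, so it is not a primitive root.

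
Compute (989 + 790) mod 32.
19

(989 + 790) = 1779
1779 mod 32 = 19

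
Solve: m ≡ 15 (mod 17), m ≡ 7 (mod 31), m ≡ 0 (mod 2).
M = 17 × 31 × 2 = 1054. M₁ = 62, y₁ ≡ 14 (mod 17). M₂ = 34, y₂ ≡ 21 (mod 31). M₃ = 527, y₃ ≡ 1 (mod 2). m = 15×62×14 + 7×34×21 + 0×527×1 ≡ 100 (mod 1054)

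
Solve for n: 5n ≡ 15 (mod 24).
3

Since gcd(5, 24) = 1 divides 15, a solution exists.
Multiply both sides by the inverse of 5 mod 24:
  5^(-1) mod 24 = 5
  x ≡ 5 × 15 ≡ 75 ≡ 3 (mod 24)
Verification: 5 × 3 = 15 = 0 × 24 + 15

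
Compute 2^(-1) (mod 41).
2^(-1) ≡ 21 (mod 41). Verification: 2 × 21 = 42 ≡ 1 (mod 41)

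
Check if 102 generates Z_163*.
p - 1 = 162 has prime divisors 2, 3. Check 102^(162/q) mod 163 for each: 102^(162/2) = 102^81 ≡ 162, 102^(162/3) = 102^54 ≡ 1 (mod 163). Since 102^54 ≡ 1 (mod 163), the order of 102 divides 54 (in fact the order is 54) ≠ 162, so it is not a primitive root.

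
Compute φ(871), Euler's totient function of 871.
792

Prime factorization: 871 = 13 × 67
Using the formula φ(n) = n × Π(1 - 1/p) for each prime factor p:
φ(871) = 871 × (1 - 1/13) × (1 - 1/67)
φ(871) = 792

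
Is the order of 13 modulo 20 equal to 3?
No, the actual order is 4, not 3.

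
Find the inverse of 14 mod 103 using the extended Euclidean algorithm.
Extended GCD: 14(-22) + 103(3) = 1. So 14^(-1) ≡ 81 ≡ 81 (mod 103). Verify: 14 × 81 = 1134 ≡ 1 (mod 103)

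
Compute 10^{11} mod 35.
5

Using successive squaring:
Binary expansion of 11: 1011
Powers of 10 mod 35 (each is the square of the previous):
  10^1 ≡ 10 (mod 35)
  10^2 ≡ 10² = 100 ≡ 30 (mod 35)
  10^4 ≡ 30² = 900 ≡ 25 (mod 35)
  10^8 ≡ 25² = 625 ≡ 30 (mod 35)
11 = 8 + 2 + 1, so 10^11 = 10^8 × 10^2 × 10^1 ≡ 30 × 30 × 10 (mod 35)
Multiplying step by step:
  30 × 30 = 900 ≡ 25 (mod 35)
  25 × 10 = 250 ≡ 5 (mod 35)
Result: 10^11 ≡ 5 (mod 35)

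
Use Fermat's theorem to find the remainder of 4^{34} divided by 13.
9

By Fermat's Little Theorem, a^(p-1) ≡ 1 (mod p) for prime p and gcd(a, p) = 1
Here p = 13, so 4^12 ≡ 1 (mod 13)
We can reduce the exponent: 34 mod 12 = 10
So 4^34 ≡ 4^10 (mod 13)
Computing: 4^10 mod 13 = 9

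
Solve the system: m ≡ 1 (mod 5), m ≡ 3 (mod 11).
M = 5 × 11 = 55. M₁ = 11, y₁ ≡ 1 (mod 5). M₂ = 5, y₂ ≡ 9 (mod 11). m = 1×11×1 + 3×5×9 ≡ 36 (mod 55)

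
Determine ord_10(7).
Powers of 7 mod 10: 7^1≡7, 7^2≡9, 7^3≡3, 7^4≡1. Order = 4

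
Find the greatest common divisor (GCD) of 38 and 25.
1

Using the Euclidean algorithm:
38 = 1 × 25 + 13
25 = 1 × 13 + 12
13 = 1 × 12 + 1
12 = 12 × 1 + 0

GCD(38, 25) = 1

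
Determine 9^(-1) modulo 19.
9^(-1) ≡ 17 (mod 19). Verification: 9 × 17 = 153 ≡ 1 (mod 19)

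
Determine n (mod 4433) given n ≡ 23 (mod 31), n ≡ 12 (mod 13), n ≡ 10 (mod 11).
4146

Using the Chinese Remainder Theorem:
M = product of moduli = 4433
For equation 1: M_1 = 143, 143 ≡ 19 (mod 31), inverse of 143 mod 31 is 18 (check: 19 × 18 = 342 ≡ 1 (mod 31))
For equation 2: M_2 = 341, 341 ≡ 3 (mod 13), inverse of 341 mod 13 is 9 (check: 3 × 9 = 27 ≡ 1 (mod 13))
For equation 3: M_3 = 403, 403 ≡ 7 (mod 11), inverse of 403 mod 11 is 8 (check: 7 × 8 = 56 ≡ 1 (mod 11))
Combine: n ≡ Σ r_i×M_i×(M_i⁻¹ mod m_i) = 23×143×18 + 12×341×9 + 10×403×8 = 59202 + 36828 + 32240 = 128270
128270 mod 4433 = 4146
n ≡ 4146 (mod 4433)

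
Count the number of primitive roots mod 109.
Number of primitive roots mod 109 = φ(108) = 36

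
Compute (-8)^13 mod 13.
Using Fermat: (-8)^{12} ≡ 1 (mod 13). 13 ≡ 1 (mod 12). So (-8)^{13} ≡ (-8)^{1} ≡ 5 (mod 13)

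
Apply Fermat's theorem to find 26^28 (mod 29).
By Fermat's Little Theorem, 26^{28} ≡ 1 (mod 29) since 29 is prime and gcd(26, 29) = 1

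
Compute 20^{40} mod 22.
12

Using successive squaring:
Binary expansion of 40: 101000
Powers of 20 mod 22 (each is the square of the previous):
  20^1 ≡ 20 (mod 22)
  20^2 ≡ 20² = 400 ≡ 4 (mod 22)
  20^4 ≡ 4² = 16 ≡ 16 (mod 22)
  20^8 ≡ 16² = 256 ≡ 14 (mod 22)
  20^16 ≡ 14² = 196 ≡ 20 (mod 22)
  20^32 ≡ 20² = 400 ≡ 4 (mod 22)
40 = 32 + 8, so 20^40 = 20^32 × 20^8 ≡ 4 × 14 (mod 22)
Multiplying step by step:
  4 × 14 = 56 ≡ 12 (mod 22)
Result: 20^40 ≡ 12 (mod 22)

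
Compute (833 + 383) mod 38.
0

(833 + 383) = 1216
1216 mod 38 = 0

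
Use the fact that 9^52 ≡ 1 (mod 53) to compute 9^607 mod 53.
By Fermat: 9^{52} ≡ 1 (mod 53). 607 ≡ 35 (mod 52). So 9^{607} ≡ 9^{35} ≡ 29 (mod 53)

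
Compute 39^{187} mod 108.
27

Using successive squaring:
Binary expansion of 187: 10111011
Powers of 39 mod 108 (each is the square of the previous):
  39^1 ≡ 39 (mod 108)
  39^2 ≡ 39² = 1521 ≡ 9 (mod 108)
  39^4 ≡ 9² = 81 ≡ 81 (mod 108)
  39^8 ≡ 81² = 6561 ≡ 81 (mod 108)
  39^16 ≡ 81² = 6561 ≡ 81 (mod 108)
  39^32 ≡ 81² = 6561 ≡ 81 (mod 108)
  39^64 ≡ 81² = 6561 ≡ 81 (mod 108)
  39^128 ≡ 81² = 6561 ≡ 81 (mod 108)
187 = 128 + 32 + 16 + 8 + 2 + 1, so 39^187 = 39^128 × 39^32 × 39^16 × 39^8 × 39^2 × 39^1 ≡ 81 × 81 × 81 × 81 × 9 × 39 (mod 108)
Multiplying step by step:
  81 × 81 = 6561 ≡ 81 (mod 108)
  81 × 81 = 6561 ≡ 81 (mod 108)
  81 × 81 = 6561 ≡ 81 (mod 108)
  81 × 9 = 729 ≡ 81 (mod 108)
  81 × 39 = 3159 ≡ 27 (mod 108)
Result: 39^187 ≡ 27 (mod 108)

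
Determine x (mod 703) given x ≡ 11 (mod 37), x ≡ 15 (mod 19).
566

Using the Chinese Remainder Theorem:
M = product of moduli = 703
For equation 1: M_1 = 19, 19 ≡ 19 (mod 37), inverse of 19 mod 37 is 2 (check: 19 × 2 = 38 ≡ 1 (mod 37))
For equation 2: M_2 = 37, 37 ≡ 18 (mod 19), inverse of 37 mod 19 is 18 (check: 18 × 18 = 324 ≡ 1 (mod 19))
Combine: x ≡ Σ r_i×M_i×(M_i⁻¹ mod m_i) = 11×19×2 + 15×37×18 = 418 + 9990 = 10408
10408 mod 703 = 566
x ≡ 566 (mod 703)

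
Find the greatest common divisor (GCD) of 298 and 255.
1

Using the Euclidean algorithm:
298 = 1 × 255 + 43
255 = 5 × 43 + 40
43 = 1 × 40 + 3
40 = 13 × 3 + 1
3 = 3 × 1 + 0

GCD(298, 255) = 1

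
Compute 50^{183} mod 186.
8

Using successive squaring:
Binary expansion of 183: 10110111
Powers of 50 mod 186 (each is the square of the previous):
  50^1 ≡ 50 (mod 186)
  50^2 ≡ 50² = 2500 ≡ 82 (mod 186)
  50^4 ≡ 82² = 6724 ≡ 28 (mod 186)
  50^8 ≡ 28² = 784 ≡ 40 (mod 186)
  50^16 ≡ 40² = 1600 ≡ 112 (mod 186)
  50^32 ≡ 112² = 12544 ≡ 82 (mod 186)
  50^64 ≡ 82² = 6724 ≡ 28 (mod 186)
  50^128 ≡ 28² = 784 ≡ 40 (mod 186)
183 = 128 + 32 + 16 + 4 + 2 + 1, so 50^183 = 50^128 × 50^32 × 50^16 × 50^4 × 50^2 × 50^1 ≡ 40 × 82 × 112 × 28 × 82 × 50 (mod 186)
Multiplying step by step:
  40 × 82 = 3280 ≡ 118 (mod 186)
  118 × 112 = 13216 ≡ 10 (mod 186)
  10 × 28 = 280 ≡ 94 (mod 186)
  94 × 82 = 7708 ≡ 82 (mod 186)
  82 × 50 = 4100 ≡ 8 (mod 186)
Result: 50^183 ≡ 8 (mod 186)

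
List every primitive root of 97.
Primitive roots mod 97: {5, 7, 10, 13, 14, 15, 17, 21, 23, 26, 29, 37, 38, 39, 40, 41, 56, 57, 58, 59, 60, 68, 71, 74, 76, 80, 82, 83, 84, 87, 90, 92}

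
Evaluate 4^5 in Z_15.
5 = 4 + 1 (binary 101). Repeated squaring mod 15: 4^1 ≡ 4; 4^2 ≡ 4² = 16 ≡ 1; 4^4 ≡ 1² = 1 ≡ 1. Multiply: 4^5 = 4^4 × 4^1 ≡ 1 × 4 (mod 15): 1 × 4 = 4 ≡ 4. So 4^5 ≡ 4 (mod 15).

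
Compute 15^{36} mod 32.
1

Using successive squaring:
Binary expansion of 36: 100100
Powers of 15 mod 32 (each is the square of the previous):
  15^1 ≡ 15 (mod 32)
  15^2 ≡ 15² = 225 ≡ 1 (mod 32)
  15^4 ≡ 1² = 1 ≡ 1 (mod 32)
  15^8 ≡ 1² = 1 ≡ 1 (mod 32)
  15^16 ≡ 1² = 1 ≡ 1 (mod 32)
  15^32 ≡ 1² = 1 ≡ 1 (mod 32)
36 = 32 + 4, so 15^36 = 15^32 × 15^4 ≡ 1 × 1 (mod 32)
Multiplying step by step:
  1 × 1 = 1 ≡ 1 (mod 32)
Result: 15^36 ≡ 1 (mod 32)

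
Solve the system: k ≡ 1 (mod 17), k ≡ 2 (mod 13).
M = 17 × 13 = 221. M₁ = 13, y₁ ≡ 4 (mod 17). M₂ = 17, y₂ ≡ 10 (mod 13). k = 1×13×4 + 2×17×10 ≡ 171 (mod 221)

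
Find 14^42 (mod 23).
Using Fermat: 14^{22} ≡ 1 (mod 23). 42 ≡ 20 (mod 22). So 14^{42} ≡ 14^{20} ≡ 2 (mod 23)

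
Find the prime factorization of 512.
2^9

Divide by primes starting from smallest:
512 ÷ 2 = 256
256 ÷ 2 = 128
128 ÷ 2 = 64
64 ÷ 2 = 32
32 ÷ 2 = 16
16 ÷ 2 = 8
8 ÷ 2 = 4
4 ÷ 2 = 2
2 ÷ 2 = 1

512 = 2^9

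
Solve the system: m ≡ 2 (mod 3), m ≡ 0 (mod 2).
M = 3 × 2 = 6. M₁ = 2, y₁ ≡ 2 (mod 3). M₂ = 3, y₂ ≡ 1 (mod 2). m = 2×2×2 + 0×3×1 ≡ 2 (mod 6)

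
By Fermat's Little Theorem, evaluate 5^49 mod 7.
By Fermat: 5^{6} ≡ 1 (mod 7). 49 = 8×6 + 1. So 5^{49} ≡ 5^{1} ≡ 5 (mod 7)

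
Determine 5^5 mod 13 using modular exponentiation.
5 = 4 + 1 (binary 101). Repeated squaring mod 13: 5^1 ≡ 5; 5^2 ≡ 5² = 25 ≡ 12; 5^4 ≡ 12² = 144 ≡ 1. Multiply: 5^5 = 5^4 × 5^1 ≡ 1 × 5 (mod 13): 1 × 5 = 5 ≡ 5. So 5^5 ≡ 5 (mod 13).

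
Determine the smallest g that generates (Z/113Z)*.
3

A primitive root g modulo p has order p-1 = 112
Prime divisors of 112: [2, 7]
g is a primitive root iff g^(112/q) ≢ 1 (mod 113) for each prime divisor q
Testing small values:
  g = 2: 2^56 ≡ 1, 2^16 ≡ 109 (mod 113) → 2^56 ≡ 1, not primitive root
  g = 3: 3^56 ≡ 112, 3^16 ≡ 49 (mod 113) → none is 1, primitive root!
The smallest primitive root is 3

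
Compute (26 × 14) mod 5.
4

(26 × 14) = 364
364 mod 5 = 4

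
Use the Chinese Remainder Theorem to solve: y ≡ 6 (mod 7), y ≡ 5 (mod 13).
83

Using the Chinese Remainder Theorem:
M = product of moduli = 91
For equation 1: M_1 = 13, 13 ≡ 6 (mod 7), inverse of 13 mod 7 is 6 (check: 6 × 6 = 36 ≡ 1 (mod 7))
For equation 2: M_2 = 7, 7 ≡ 7 (mod 13), inverse of 7 mod 13 is 2 (check: 7 × 2 = 14 ≡ 1 (mod 13))
Combine: y ≡ Σ r_i×M_i×(M_i⁻¹ mod m_i) = 6×13×6 + 5×7×2 = 468 + 70 = 538
538 mod 91 = 83
y ≡ 83 (mod 91)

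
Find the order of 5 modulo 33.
Powers of 5 mod 33: 5^1≡5, 5^2≡25, 5^3≡26, 5^4≡31, 5^5≡23, 5^6≡16, 5^7≡14, 5^8≡4, 5^9≡20, 5^10≡1. Order = 10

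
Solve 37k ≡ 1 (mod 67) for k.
29

Using Extended Euclidean Algorithm:
gcd(37, 67) = 1
Bezout coefficients: 37 × 29 + 67 × -16 = 1
So 37 × 29 ≡ 1 (mod 67)
The inverse is 29 mod 67 = 29
Verification: 37 × 29 = 1073 = 16 × 67 + 1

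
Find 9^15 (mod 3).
Using repeated squaring. 9 ≡ 0 (mod 3). 15 = 8 + 4 + 2 + 1 (binary 1111). Repeated squaring mod 3: 0^1 ≡ 0; 0^2 ≡ 0² = 0 ≡ 0; 0^4 ≡ 0² = 0 ≡ 0; 0^8 ≡ 0² = 0 ≡ 0. Multiply: 9^15 ≡ 0^8 × 0^4 × 0^2 × 0^1 ≡ 0 × 0 × 0 × 0 (mod 3): 0 × 0 = 0 ≡ 0; 0 × 0 = 0 ≡ 0; 0 × 0 = 0 ≡ 0. So 9^15 ≡ 0 (mod 3).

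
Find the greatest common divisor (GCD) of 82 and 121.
1

Using the Euclidean algorithm:
82 = 0 × 121 + 82
121 = 1 × 82 + 39
82 = 2 × 39 + 4
39 = 9 × 4 + 3
4 = 1 × 3 + 1
3 = 3 × 1 + 0

GCD(82, 121) = 1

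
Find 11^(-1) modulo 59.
43

Using Extended Euclidean Algorithm:
gcd(11, 59) = 1
Bezout coefficients: 11 × -16 + 59 × 3 = 1
So 11 × -16 ≡ 1 (mod 59)
The inverse is -16 mod 59 = 43
Verification: 11 × 43 = 473 = 8 × 59 + 1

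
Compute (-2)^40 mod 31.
Using Fermat: (-2)^{30} ≡ 1 (mod 31). 40 ≡ 10 (mod 30). So (-2)^{40} ≡ (-2)^{10} ≡ 1 (mod 31)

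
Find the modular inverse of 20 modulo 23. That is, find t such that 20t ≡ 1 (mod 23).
15

Using Extended Euclidean Algorithm:
gcd(20, 23) = 1
Bezout coefficients: 20 × -8 + 23 × 7 = 1
So 20 × -8 ≡ 1 (mod 23)
The inverse is -8 mod 23 = 15
Verification: 20 × 15 = 300 = 13 × 23 + 1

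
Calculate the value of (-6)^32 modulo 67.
Using repeated squaring. (-6) ≡ 61 (mod 67). 32 = 32 (binary 100000). Repeated squaring mod 67: 61^1 ≡ 61; 61^2 ≡ 61² = 3721 ≡ 36; 61^4 ≡ 36² = 1296 ≡ 23; 61^8 ≡ 23² = 529 ≡ 60; 61^16 ≡ 60² = 3600 ≡ 49; 61^32 ≡ 49² = 2401 ≡ 56. So (-6)^32 ≡ 56 (mod 67).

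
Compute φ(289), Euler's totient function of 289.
272

Prime factorization: 289 = 17^2
Using the formula φ(n) = n × Π(1 - 1/p) for each prime factor p:
φ(289) = 289 × (1 - 1/17)
φ(289) = 272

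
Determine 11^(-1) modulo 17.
11^(-1) ≡ 14 (mod 17). Verification: 11 × 14 = 154 ≡ 1 (mod 17)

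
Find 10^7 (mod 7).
10 ≡ 3 (mod 7). 7 = 4 + 2 + 1 (binary 111). Repeated squaring mod 7: 3^1 ≡ 3; 3^2 ≡ 3² = 9 ≡ 2; 3^4 ≡ 2² = 4 ≡ 4. Multiply: 10^7 ≡ 3^4 × 3^2 × 3^1 ≡ 4 × 2 × 3 (mod 7): 4 × 2 = 8 ≡ 1; 1 × 3 = 3 ≡ 3. So 10^7 ≡ 3 (mod 7).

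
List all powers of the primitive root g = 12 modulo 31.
g^1, g^2, ..., g^{30} mod 31: {12, 20, 23, 28, 26, 2, 24, 9, 15, 25, 21, 4, 17, 18, 30, 19, 11, 8, 3, 5, 29, 7, 22, 16, 6, 10, 27, 14, 13, 1}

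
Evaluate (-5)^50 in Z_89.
Using repeated squaring. (-5) ≡ 84 (mod 89). 50 = 32 + 16 + 2 (binary 110010). Repeated squaring mod 89: 84^1 ≡ 84; 84^2 ≡ 84² = 7056 ≡ 25; 84^4 ≡ 25² = 625 ≡ 2; 84^8 ≡ 2² = 4 ≡ 4; 84^16 ≡ 4² = 16 ≡ 16; 84^32 ≡ 16² = 256 ≡ 78. Multiply: (-5)^50 ≡ 84^32 × 84^16 × 84^2 ≡ 78 × 16 × 25 (mod 89): 78 × 16 = 1248 ≡ 2; 2 × 25 = 50 ≡ 50. So (-5)^50 ≡ 50 (mod 89).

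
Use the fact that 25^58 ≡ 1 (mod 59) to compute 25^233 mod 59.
By Fermat: 25^{58} ≡ 1 (mod 59). 233 = 4×58 + 1. So 25^{233} ≡ 25^{1} ≡ 25 (mod 59)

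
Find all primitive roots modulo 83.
Primitive roots mod 83: {2, 5, 6, 8, 13, 14, 15, 18, 19, 20, 22, 24, 32, 34, 35, 39, 42, 43, 45, 46, 47, 50, 52, 53, 54, 55, 56, 57, 58, 60, 62, 66, 67, 71, 72, 73, 74, 76, 79, 80}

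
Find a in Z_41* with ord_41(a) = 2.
40 has order 2 mod 41 since 40^{2} ≡ 1 (mod 41) and no smaller power works.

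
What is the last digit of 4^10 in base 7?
10 = 8 + 2 (binary 1010). Repeated squaring mod 7: 4^1 ≡ 4; 4^2 ≡ 4² = 16 ≡ 2; 4^4 ≡ 2² = 4 ≡ 4; 4^8 ≡ 4² = 16 ≡ 2. Multiply: 4^10 = 4^8 × 4^2 ≡ 2 × 2 (mod 7): 2 × 2 = 4 ≡ 4. So 4^10 ≡ 4 (mod 7).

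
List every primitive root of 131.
Primitive roots mod 131: {2, 6, 8, 10, 14, 17, 22, 23, 26, 29, 30, 31, 37, 40, 50, 54, 56, 57, 66, 67, 72, 76, 82, 83, 85, 87, 88, 90, 93, 95, 96, 97, 98, 103, 104, 106, 110, 111, 115, 116, 118, 119, 120, 122, 124, 126, 127, 128}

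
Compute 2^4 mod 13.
4 = 4 (binary 100). Repeated squaring mod 13: 2^1 ≡ 2; 2^2 ≡ 2² = 4 ≡ 4; 2^4 ≡ 4² = 16 ≡ 3. So 2^4 ≡ 3 (mod 13).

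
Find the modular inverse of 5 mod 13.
5^(-1) ≡ 8 (mod 13). Verification: 5 × 8 = 40 ≡ 1 (mod 13)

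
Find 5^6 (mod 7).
6 = 4 + 2 (binary 110). Repeated squaring mod 7: 5^1 ≡ 5; 5^2 ≡ 5² = 25 ≡ 4; 5^4 ≡ 4² = 16 ≡ 2. Multiply: 5^6 = 5^4 × 5^2 ≡ 2 × 4 (mod 7): 2 × 4 = 8 ≡ 1. So 5^6 ≡ 1 (mod 7).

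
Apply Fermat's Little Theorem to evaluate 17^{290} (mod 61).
48

By Fermat's Little Theorem, a^(p-1) ≡ 1 (mod p) for prime p and gcd(a, p) = 1
Here p = 61, so 17^60 ≡ 1 (mod 61)
We can reduce the exponent: 290 mod 60 = 50
So 17^290 ≡ 17^50 (mod 61)
Computing: 17^50 mod 61 = 48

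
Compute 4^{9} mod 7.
1

Using successive squaring:
Binary expansion of 9: 1001
Powers of 4 mod 7 (each is the square of the previous):
  4^1 ≡ 4 (mod 7)
  4^2 ≡ 4² = 16 ≡ 2 (mod 7)
  4^4 ≡ 2² = 4 ≡ 4 (mod 7)
  4^8 ≡ 4² = 16 ≡ 2 (mod 7)
9 = 8 + 1, so 4^9 = 4^8 × 4^1 ≡ 2 × 4 (mod 7)
Multiplying step by step:
  2 × 4 = 8 ≡ 1 (mod 7)
Result: 4^9 ≡ 1 (mod 7)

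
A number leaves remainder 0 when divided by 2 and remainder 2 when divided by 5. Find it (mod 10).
M = 2 × 5 = 10. M₁ = 5, y₁ ≡ 1 (mod 2). M₂ = 2, y₂ ≡ 3 (mod 5). t = 0×5×1 + 2×2×3 ≡ 2 (mod 10)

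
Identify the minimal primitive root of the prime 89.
p - 1 = 88 has prime divisors 2, 11. h is a primitive root mod 89 iff h^(88/q) ≢ 1 (mod 89) for each such q.
h = 2: 2^44 ≡ 1, 2^8 ≡ 78 (mod 89); 2^44 ≡ 1, so not a primitive root.
h = 3: 3^44 ≡ 88, 3^8 ≡ 64 (mod 89); none is 1, so 3 has order 88 and is a primitive root.
The smallest primitive root mod 89 is g = 3.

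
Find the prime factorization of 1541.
23 × 67

Divide by primes starting from smallest:
1541 ÷ 23 = 67
67 ÷ 67 = 1

1541 = 23 × 67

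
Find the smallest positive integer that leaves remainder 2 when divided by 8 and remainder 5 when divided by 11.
M = 8 × 11 = 88. M₁ = 11, y₁ ≡ 3 (mod 8). M₂ = 8, y₂ ≡ 7 (mod 11). x = 2×11×3 + 5×8×7 ≡ 82 (mod 88). The smallest positive such number is 82.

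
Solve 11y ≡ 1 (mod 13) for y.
11^(-1) ≡ 6 (mod 13). Verification: 11 × 6 = 66 ≡ 1 (mod 13)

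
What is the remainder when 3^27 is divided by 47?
Using repeated squaring. 27 = 16 + 8 + 2 + 1 (binary 11011). Repeated squaring mod 47: 3^1 ≡ 3; 3^2 ≡ 3² = 9 ≡ 9; 3^4 ≡ 9² = 81 ≡ 34; 3^8 ≡ 34² = 1156 ≡ 28; 3^16 ≡ 28² = 784 ≡ 32. Multiply: 3^27 = 3^16 × 3^8 × 3^2 × 3^1 ≡ 32 × 28 × 9 × 3 (mod 47): 32 × 28 = 896 ≡ 3; 3 × 9 = 27 ≡ 27; 27 × 3 = 81 ≡ 34. So 3^27 ≡ 34 (mod 47).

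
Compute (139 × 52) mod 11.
1

(139 × 52) = 7228
7228 mod 11 = 1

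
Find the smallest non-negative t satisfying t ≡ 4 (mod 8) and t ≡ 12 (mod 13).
M = 8 × 13 = 104. M₁ = 13, y₁ ≡ 5 (mod 8). M₂ = 8, y₂ ≡ 5 (mod 13). t = 4×13×5 + 12×8×5 ≡ 12 (mod 104)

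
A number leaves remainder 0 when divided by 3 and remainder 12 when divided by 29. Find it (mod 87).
M = 3 × 29 = 87. M₁ = 29, y₁ ≡ 2 (mod 3). M₂ = 3, y₂ ≡ 10 (mod 29). n = 0×29×2 + 12×3×10 ≡ 12 (mod 87)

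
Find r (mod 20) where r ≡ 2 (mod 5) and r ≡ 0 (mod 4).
M = 5 × 4 = 20. M₁ = 4, y₁ ≡ 4 (mod 5). M₂ = 5, y₂ ≡ 1 (mod 4). r = 2×4×4 + 0×5×1 ≡ 12 (mod 20)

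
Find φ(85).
64

Prime factorization: 85 = 5 × 17
Using the formula φ(n) = n × Π(1 - 1/p) for each prime factor p:
φ(85) = 85 × (1 - 1/5) × (1 - 1/17)
φ(85) = 64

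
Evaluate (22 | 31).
(22/31) = 22^{15} mod 31 = -1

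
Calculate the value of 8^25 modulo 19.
Using Fermat: 8^{18} ≡ 1 (mod 19). 25 ≡ 7 (mod 18). So 8^{25} ≡ 8^{7} ≡ 8 (mod 19)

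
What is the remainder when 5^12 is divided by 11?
Using Fermat: 5^{10} ≡ 1 (mod 11). 12 ≡ 2 (mod 10). So 5^{12} ≡ 5^{2} ≡ 3 (mod 11)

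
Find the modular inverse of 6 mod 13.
6^(-1) ≡ 11 (mod 13). Verification: 6 × 11 = 66 ≡ 1 (mod 13)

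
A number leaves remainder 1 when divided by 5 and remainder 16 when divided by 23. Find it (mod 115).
M = 5 × 23 = 115. M₁ = 23, y₁ ≡ 2 (mod 5). M₂ = 5, y₂ ≡ 14 (mod 23). k = 1×23×2 + 16×5×14 ≡ 16 (mod 115)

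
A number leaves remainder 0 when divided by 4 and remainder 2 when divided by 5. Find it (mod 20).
M = 4 × 5 = 20. M₁ = 5, y₁ ≡ 1 (mod 4). M₂ = 4, y₂ ≡ 4 (mod 5). r = 0×5×1 + 2×4×4 ≡ 12 (mod 20)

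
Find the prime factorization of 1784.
2^3 × 223

Divide by primes starting from smallest:
1784 ÷ 2 = 892
892 ÷ 2 = 446
446 ÷ 2 = 223
223 ÷ 223 = 1

1784 = 2^3 × 223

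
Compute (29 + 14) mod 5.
3

(29 + 14) = 43
43 mod 5 = 3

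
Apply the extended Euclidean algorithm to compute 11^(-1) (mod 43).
Extended GCD: 11(4) + 43(-1) = 1. So 11^(-1) ≡ 4 ≡ 4 (mod 43). Verify: 11 × 4 = 44 ≡ 1 (mod 43)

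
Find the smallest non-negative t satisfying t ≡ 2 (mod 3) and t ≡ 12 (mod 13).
M = 3 × 13 = 39. M₁ = 13, y₁ ≡ 1 (mod 3). M₂ = 3, y₂ ≡ 9 (mod 13). t = 2×13×1 + 12×3×9 ≡ 38 (mod 39)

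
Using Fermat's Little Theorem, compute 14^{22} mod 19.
17

By Fermat's Little Theorem, a^(p-1) ≡ 1 (mod p) for prime p and gcd(a, p) = 1
Here p = 19, so 14^18 ≡ 1 (mod 19)
We can reduce the exponent: 22 mod 18 = 4
So 14^22 ≡ 14^4 (mod 19)
Computing: 14^4 mod 19 = 17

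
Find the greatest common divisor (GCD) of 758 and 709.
1

Using the Euclidean algorithm:
758 = 1 × 709 + 49
709 = 14 × 49 + 23
49 = 2 × 23 + 3
23 = 7 × 3 + 2
3 = 1 × 2 + 1
2 = 2 × 1 + 0

GCD(758, 709) = 1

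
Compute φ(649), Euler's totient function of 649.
580

Prime factorization: 649 = 11 × 59
Using the formula φ(n) = n × Π(1 - 1/p) for each prime factor p:
φ(649) = 649 × (1 - 1/11) × (1 - 1/59)
φ(649) = 580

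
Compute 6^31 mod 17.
Using Fermat: 6^{16} ≡ 1 (mod 17). 31 ≡ 15 (mod 16). So 6^{31} ≡ 6^{15} ≡ 3 (mod 17)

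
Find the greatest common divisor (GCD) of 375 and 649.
1

Using the Euclidean algorithm:
375 = 0 × 649 + 375
649 = 1 × 375 + 274
375 = 1 × 274 + 101
274 = 2 × 101 + 72
101 = 1 × 72 + 29
72 = 2 × 29 + 14
29 = 2 × 14 + 1
14 = 14 × 1 + 0

GCD(375, 649) = 1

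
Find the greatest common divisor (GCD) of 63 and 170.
1

Using the Euclidean algorithm:
63 = 0 × 170 + 63
170 = 2 × 63 + 44
63 = 1 × 44 + 19
44 = 2 × 19 + 6
19 = 3 × 6 + 1
6 = 6 × 1 + 0

GCD(63, 170) = 1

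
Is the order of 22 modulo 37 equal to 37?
No, the actual order is 36, not 37.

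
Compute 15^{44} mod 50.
25

Using successive squaring:
Binary expansion of 44: 101100
Powers of 15 mod 50 (each is the square of the previous):
  15^1 ≡ 15 (mod 50)
  15^2 ≡ 15² = 225 ≡ 25 (mod 50)
  15^4 ≡ 25² = 625 ≡ 25 (mod 50)
  15^8 ≡ 25² = 625 ≡ 25 (mod 50)
  15^16 ≡ 25² = 625 ≡ 25 (mod 50)
  15^32 ≡ 25² = 625 ≡ 25 (mod 50)
44 = 32 + 8 + 4, so 15^44 = 15^32 × 15^8 × 15^4 ≡ 25 × 25 × 25 (mod 50)
Multiplying step by step:
  25 × 25 = 625 ≡ 25 (mod 50)
  25 × 25 = 625 ≡ 25 (mod 50)
Result: 15^44 ≡ 25 (mod 50)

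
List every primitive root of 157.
Primitive roots mod 157: {5, 6, 15, 18, 20, 21, 24, 26, 34, 38, 43, 53, 55, 60, 61, 62, 63, 66, 69, 70, 72, 73, 74, 77, 80, 83, 84, 85, 87, 88, 91, 94, 95, 96, 97, 102, 104, 114, 119, 123, 131, 133, 136, 137, 139, 142, 151, 152}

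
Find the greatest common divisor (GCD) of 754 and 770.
2

Using the Euclidean algorithm:
754 = 0 × 770 + 754
770 = 1 × 754 + 16
754 = 47 × 16 + 2
16 = 8 × 2 + 0

GCD(754, 770) = 2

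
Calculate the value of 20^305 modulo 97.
Using Fermat: 20^{96} ≡ 1 (mod 97). 305 ≡ 17 (mod 96). So 20^{305} ≡ 20^{17} ≡ 77 (mod 97)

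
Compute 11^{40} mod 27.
7

Using successive squaring:
Binary expansion of 40: 101000
Powers of 11 mod 27 (each is the square of the previous):
  11^1 ≡ 11 (mod 27)
  11^2 ≡ 11² = 121 ≡ 13 (mod 27)
  11^4 ≡ 13² = 169 ≡ 7 (mod 27)
  11^8 ≡ 7² = 49 ≡ 22 (mod 27)
  11^16 ≡ 22² = 484 ≡ 25 (mod 27)
  11^32 ≡ 25² = 625 ≡ 4 (mod 27)
40 = 32 + 8, so 11^40 = 11^32 × 11^8 ≡ 4 × 22 (mod 27)
Multiplying step by step:
  4 × 22 = 88 ≡ 7 (mod 27)
Result: 11^40 ≡ 7 (mod 27)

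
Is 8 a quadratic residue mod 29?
By Euler's criterion: 8^{14} ≡ 28 (mod 29). Since this equals -1 (≡ 28), 8 is not a QR.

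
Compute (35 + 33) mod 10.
8

(35 + 33) = 68
68 mod 10 = 8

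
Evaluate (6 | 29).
(6/29) = 6^{14} mod 29 = 1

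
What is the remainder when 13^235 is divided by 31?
Using Fermat: 13^{30} ≡ 1 (mod 31). 235 ≡ 25 (mod 30). So 13^{235} ≡ 13^{25} ≡ 26 (mod 31)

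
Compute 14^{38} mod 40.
16

Using successive squaring:
Binary expansion of 38: 100110
Powers of 14 mod 40 (each is the square of the previous):
  14^1 ≡ 14 (mod 40)
  14^2 ≡ 14² = 196 ≡ 36 (mod 40)
  14^4 ≡ 36² = 1296 ≡ 16 (mod 40)
  14^8 ≡ 16² = 256 ≡ 16 (mod 40)
  14^16 ≡ 16² = 256 ≡ 16 (mod 40)
  14^32 ≡ 16² = 256 ≡ 16 (mod 40)
38 = 32 + 4 + 2, so 14^38 = 14^32 × 14^4 × 14^2 ≡ 16 × 16 × 36 (mod 40)
Multiplying step by step:
  16 × 16 = 256 ≡ 16 (mod 40)
  16 × 36 = 576 ≡ 16 (mod 40)
Result: 14^38 ≡ 16 (mod 40)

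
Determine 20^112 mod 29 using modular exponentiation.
Using Fermat: 20^{28} ≡ 1 (mod 29). 112 ≡ 0 (mod 28). So 20^{112} ≡ 20^{0} ≡ 1 (mod 29)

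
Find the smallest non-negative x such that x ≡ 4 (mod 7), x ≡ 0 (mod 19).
95

Using the Chinese Remainder Theorem:
M = product of moduli = 133
For equation 1: M_1 = 19, 19 ≡ 5 (mod 7), inverse of 19 mod 7 is 3 (check: 5 × 3 = 15 ≡ 1 (mod 7))
For equation 2: M_2 = 7, 7 ≡ 7 (mod 19), inverse of 7 mod 19 is 11 (check: 7 × 11 = 77 ≡ 1 (mod 19))
Combine: x ≡ Σ r_i×M_i×(M_i⁻¹ mod m_i) = 4×19×3 + 0×7×11 = 228 + 0 = 228
228 mod 133 = 95
x ≡ 95 (mod 133)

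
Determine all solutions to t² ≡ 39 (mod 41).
The square roots of 39 mod 41 are 11 and 30. Verify: 11² = 121 ≡ 39 (mod 41)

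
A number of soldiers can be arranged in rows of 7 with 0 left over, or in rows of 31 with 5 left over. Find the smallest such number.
M = 7 × 31 = 217. M₁ = 31, y₁ ≡ 5 (mod 7). M₂ = 7, y₂ ≡ 9 (mod 31). z = 0×31×5 + 5×7×9 ≡ 98 (mod 217). The smallest positive such number is 98.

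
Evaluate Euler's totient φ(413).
348

Prime factorization: 413 = 7 × 59
Using the formula φ(n) = n × Π(1 - 1/p) for each prime factor p:
φ(413) = 413 × (1 - 1/7) × (1 - 1/59)
φ(413) = 348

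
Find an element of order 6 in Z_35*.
4 has order 6 mod 35 since 4^{6} ≡ 1 (mod 35) and no smaller power works.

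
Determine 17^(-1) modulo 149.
17^(-1) ≡ 114 (mod 149). Verification: 17 × 114 = 1938 ≡ 1 (mod 149)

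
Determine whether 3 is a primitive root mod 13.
p - 1 = 12 has prime divisors 2, 3. Check 3^(12/q) mod 13 for each: 3^(12/2) = 3^6 ≡ 1, 3^(12/3) = 3^4 ≡ 3 (mod 13). Since 3^6 ≡ 1 (mod 13), the order of 3 divides 6 (in fact the order is 3) ≠ 12, so it is not a primitive root.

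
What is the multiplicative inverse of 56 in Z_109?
37

Using Extended Euclidean Algorithm:
gcd(56, 109) = 1
Bezout coefficients: 56 × 37 + 109 × -19 = 1
So 56 × 37 ≡ 1 (mod 109)
The inverse is 37 mod 109 = 37
Verification: 56 × 37 = 2072 = 19 × 109 + 1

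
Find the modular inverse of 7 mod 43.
7^(-1) ≡ 37 (mod 43). Verification: 7 × 37 = 259 ≡ 1 (mod 43)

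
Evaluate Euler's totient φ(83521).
78608

Prime factorization: 83521 = 17^4
Using the formula φ(n) = n × Π(1 - 1/p) for each prime factor p:
φ(83521) = 83521 × (1 - 1/17)
φ(83521) = 78608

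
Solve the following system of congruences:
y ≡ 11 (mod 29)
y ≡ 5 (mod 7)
40

Using the Chinese Remainder Theorem:
M = product of moduli = 203
For equation 1: M_1 = 7, 7 ≡ 7 (mod 29), inverse of 7 mod 29 is 25 (check: 7 × 25 = 175 ≡ 1 (mod 29))
For equation 2: M_2 = 29, 29 ≡ 1 (mod 7), inverse of 29 mod 7 is 1 (check: 1 × 1 = 1 ≡ 1 (mod 7))
Combine: y ≡ Σ r_i×M_i×(M_i⁻¹ mod m_i) = 11×7×25 + 5×29×1 = 1925 + 145 = 2070
2070 mod 203 = 40
y ≡ 40 (mod 203)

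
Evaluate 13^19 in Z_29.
Using repeated squaring. 19 = 16 + 2 + 1 (binary 10011). Repeated squaring mod 29: 13^1 ≡ 13; 13^2 ≡ 13² = 169 ≡ 24; 13^4 ≡ 24² = 576 ≡ 25; 13^8 ≡ 25² = 625 ≡ 16; 13^16 ≡ 16² = 256 ≡ 24. Multiply: 13^19 = 13^16 × 13^2 × 13^1 ≡ 24 × 24 × 13 (mod 29): 24 × 24 = 576 ≡ 25; 25 × 13 = 325 ≡ 6. So 13^19 ≡ 6 (mod 29).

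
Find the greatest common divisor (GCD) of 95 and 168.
1

Using the Euclidean algorithm:
95 = 0 × 168 + 95
168 = 1 × 95 + 73
95 = 1 × 73 + 22
73 = 3 × 22 + 7
22 = 3 × 7 + 1
7 = 7 × 1 + 0

GCD(95, 168) = 1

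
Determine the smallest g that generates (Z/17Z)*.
3

A primitive root g modulo p has order p-1 = 16
Prime divisors of 16: [2]
g is a primitive root iff g^(16/q) ≢ 1 (mod 17) for each prime divisor q
Testing small values:
  g = 2: 2^8 ≡ 1 (mod 17) → 2^8 ≡ 1, not primitive root
  g = 3: 3^8 ≡ 16 (mod 17) → none is 1, primitive root!
The smallest primitive root is 3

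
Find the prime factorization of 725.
5^2 × 29

Divide by primes starting from smallest:
725 ÷ 5 = 145
145 ÷ 5 = 29
29 ÷ 29 = 1

725 = 5^2 × 29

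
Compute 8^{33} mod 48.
32

Using successive squaring:
Binary expansion of 33: 100001
Powers of 8 mod 48 (each is the square of the previous):
  8^1 ≡ 8 (mod 48)
  8^2 ≡ 8² = 64 ≡ 16 (mod 48)
  8^4 ≡ 16² = 256 ≡ 16 (mod 48)
  8^8 ≡ 16² = 256 ≡ 16 (mod 48)
  8^16 ≡ 16² = 256 ≡ 16 (mod 48)
  8^32 ≡ 16² = 256 ≡ 16 (mod 48)
33 = 32 + 1, so 8^33 = 8^32 × 8^1 ≡ 16 × 8 (mod 48)
Multiplying step by step:
  16 × 8 = 128 ≡ 32 (mod 48)
Result: 8^33 ≡ 32 (mod 48)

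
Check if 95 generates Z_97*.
p - 1 = 96 has prime divisors 2, 3. Check 95^(96/q) mod 97 for each: 95^(96/2) = 95^48 ≡ 1, 95^(96/3) = 95^32 ≡ 35 (mod 97). Since 95^48 ≡ 1 (mod 97), the order of 95 divides 48 (in fact the order is 48) ≠ 96, so it is not a primitive root.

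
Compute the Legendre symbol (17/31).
(17/31) = 17^{15} mod 31 = -1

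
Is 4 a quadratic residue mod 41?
By Euler's criterion: 4^{20} ≡ 1 (mod 41). Since this equals 1, 4 is a QR.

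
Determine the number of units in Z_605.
440

Prime factorization: 605 = 5 × 11^2
Using the formula φ(n) = n × Π(1 - 1/p) for each prime factor p:
φ(605) = 605 × (1 - 1/5) × (1 - 1/11)
φ(605) = 440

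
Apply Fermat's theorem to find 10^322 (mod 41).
By Fermat: 10^{40} ≡ 1 (mod 41). 322 ≡ 2 (mod 40). So 10^{322} ≡ 10^{2} ≡ 18 (mod 41)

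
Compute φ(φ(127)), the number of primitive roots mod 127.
Number of primitive roots mod 127 = φ(126) = 36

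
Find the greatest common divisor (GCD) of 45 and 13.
1

Using the Euclidean algorithm:
45 = 3 × 13 + 6
13 = 2 × 6 + 1
6 = 6 × 1 + 0

GCD(45, 13) = 1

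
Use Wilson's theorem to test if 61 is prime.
(60)! mod 61 = 60. Since 60 ≡ -1 (mod 61), 61 is prime.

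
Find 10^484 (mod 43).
Using Fermat: 10^{42} ≡ 1 (mod 43). 484 ≡ 22 (mod 42). So 10^{484} ≡ 10^{22} ≡ 10 (mod 43)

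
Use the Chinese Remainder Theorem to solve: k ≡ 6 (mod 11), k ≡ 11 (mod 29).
127

Using the Chinese Remainder Theorem:
M = product of moduli = 319
For equation 1: M_1 = 29, 29 ≡ 7 (mod 11), inverse of 29 mod 11 is 8 (check: 7 × 8 = 56 ≡ 1 (mod 11))
For equation 2: M_2 = 11, 11 ≡ 11 (mod 29), inverse of 11 mod 29 is 8 (check: 11 × 8 = 88 ≡ 1 (mod 29))
Combine: k ≡ Σ r_i×M_i×(M_i⁻¹ mod m_i) = 6×29×8 + 11×11×8 = 1392 + 968 = 2360
2360 mod 319 = 127
k ≡ 127 (mod 319)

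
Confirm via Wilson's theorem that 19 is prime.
(18)! mod 19 = 18. Since this equals -1 (mod 19), Wilson confirms 19 is prime.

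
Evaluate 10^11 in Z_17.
Using repeated squaring. 11 = 8 + 2 + 1 (binary 1011). Repeated squaring mod 17: 10^1 ≡ 10; 10^2 ≡ 10² = 100 ≡ 15; 10^4 ≡ 15² = 225 ≡ 4; 10^8 ≡ 4² = 16 ≡ 16. Multiply: 10^11 = 10^8 × 10^2 × 10^1 ≡ 16 × 15 × 10 (mod 17): 16 × 15 = 240 ≡ 2; 2 × 10 = 20 ≡ 3. So 10^11 ≡ 3 (mod 17).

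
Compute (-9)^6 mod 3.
(-9) ≡ 0 (mod 3). 6 = 4 + 2 (binary 110). Repeated squaring mod 3: 0^1 ≡ 0; 0^2 ≡ 0² = 0 ≡ 0; 0^4 ≡ 0² = 0 ≡ 0. Multiply: (-9)^6 ≡ 0^4 × 0^2 ≡ 0 × 0 (mod 3): 0 × 0 = 0 ≡ 0. So (-9)^6 ≡ 0 (mod 3).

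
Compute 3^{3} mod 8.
3

Using successive squaring:
Binary expansion of 3: 11
Powers of 3 mod 8 (each is the square of the previous):
  3^1 ≡ 3 (mod 8)
  3^2 ≡ 3² = 9 ≡ 1 (mod 8)
3 = 2 + 1, so 3^3 = 3^2 × 3^1 ≡ 1 × 3 (mod 8)
Multiplying step by step:
  1 × 3 = 3 ≡ 3 (mod 8)
Result: 3^3 ≡ 3 (mod 8)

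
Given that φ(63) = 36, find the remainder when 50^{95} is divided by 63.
By Euler: 50^{36} ≡ 1 (mod 63) since gcd(50, 63) = 1. 95 = 2×36 + 23. So 50^{95} ≡ 50^{23} ≡ 29 (mod 63)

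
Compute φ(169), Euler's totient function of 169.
156

Prime factorization: 169 = 13^2
Using the formula φ(n) = n × Π(1 - 1/p) for each prime factor p:
φ(169) = 169 × (1 - 1/13)
φ(169) = 156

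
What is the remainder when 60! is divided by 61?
By Wilson's theorem, (60)! ≡ -1 ≡ 60 (mod 61)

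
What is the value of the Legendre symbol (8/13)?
(8/13) = 8^{6} mod 13 = -1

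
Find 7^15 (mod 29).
Using repeated squaring. 15 = 8 + 4 + 2 + 1 (binary 1111). Repeated squaring mod 29: 7^1 ≡ 7; 7^2 ≡ 7² = 49 ≡ 20; 7^4 ≡ 20² = 400 ≡ 23; 7^8 ≡ 23² = 529 ≡ 7. Multiply: 7^15 = 7^8 × 7^4 × 7^2 × 7^1 ≡ 7 × 23 × 20 × 7 (mod 29): 7 × 23 = 161 ≡ 16; 16 × 20 = 320 ≡ 1; 1 × 7 = 7 ≡ 7. So 7^15 ≡ 7 (mod 29).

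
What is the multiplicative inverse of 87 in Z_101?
36

Using Extended Euclidean Algorithm:
gcd(87, 101) = 1
Bezout coefficients: 87 × 36 + 101 × -31 = 1
So 87 × 36 ≡ 1 (mod 101)
The inverse is 36 mod 101 = 36
Verification: 87 × 36 = 3132 = 31 × 101 + 1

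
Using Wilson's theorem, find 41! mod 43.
(42)! = (41)! × (42) ≡ -1 (mod 43). So (41)! ≡ -1 × (42)^(-1) ≡ (-1)×(-1) = 1 (mod 43)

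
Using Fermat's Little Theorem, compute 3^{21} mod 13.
1

By Fermat's Little Theorem, a^(p-1) ≡ 1 (mod p) for prime p and gcd(a, p) = 1
Here p = 13, so 3^12 ≡ 1 (mod 13)
We can reduce the exponent: 21 mod 12 = 9
So 3^21 ≡ 3^9 (mod 13)
Computing: 3^9 mod 13 = 1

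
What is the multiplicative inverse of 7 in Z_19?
11

Using Extended Euclidean Algorithm:
gcd(7, 19) = 1
Bezout coefficients: 7 × -8 + 19 × 3 = 1
So 7 × -8 ≡ 1 (mod 19)
The inverse is -8 mod 19 = 11
Verification: 7 × 11 = 77 = 4 × 19 + 1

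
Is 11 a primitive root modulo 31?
Yes

To verify, check if 11^(30/q) ≢ 1 (mod 31) for each prime divisor q of 30
Divisors of 30 = 30: [1, 2, 3, 5, 6, 10, 15, 30]
  11^(30/2) = 11^15 ≡ 30 (mod 31)
  11^(30/3) = 11^10 ≡ 5 (mod 31)
  11^(30/5) = 11^6 ≡ 4 (mod 31)
Conclusion: 11 is a primitive root modulo 31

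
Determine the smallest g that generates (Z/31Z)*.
3

A primitive root g modulo p has order p-1 = 30
Prime divisors of 30: [2, 3, 5]
g is a primitive root iff g^(30/q) ≢ 1 (mod 31) for each prime divisor q
Testing small values:
  g = 2: 2^15 ≡ 1, 2^10 ≡ 1, 2^6 ≡ 2 (mod 31) → 2^15 ≡ 1, not primitive root
  g = 3: 3^15 ≡ 30, 3^10 ≡ 25, 3^6 ≡ 16 (mod 31) → none is 1, primitive root!
The smallest primitive root is 3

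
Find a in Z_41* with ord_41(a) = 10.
4 has order 10 mod 41 since 4^{10} ≡ 1 (mod 41) and no smaller power works.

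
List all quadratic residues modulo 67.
QRs mod 67: {1, 4, 6, 9, 10, 14, 15, 16, 17, 19, 21, 22, 23, 24, 25, 26, 29, 33, 35, 36, 37, 39, 40, 47, 49, 54, 55, 56, 59, 60, 62, 64, 65}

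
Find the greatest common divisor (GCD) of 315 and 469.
7

Using the Euclidean algorithm:
315 = 0 × 469 + 315
469 = 1 × 315 + 154
315 = 2 × 154 + 7
154 = 22 × 7 + 0

GCD(315, 469) = 7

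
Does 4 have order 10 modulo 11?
p - 1 = 10 has prime divisors 2, 5. Check 4^(10/q) mod 11 for each: 4^(10/2) = 4^5 ≡ 1, 4^(10/5) = 4^2 ≡ 5 (mod 11). Since 4^5 ≡ 1 (mod 11), the order of 4 divides 5 (in fact the order is 5) ≠ 10, so it is not a primitive root.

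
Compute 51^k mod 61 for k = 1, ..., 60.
g^1, g^2, ..., g^{60} mod 61: {51, 39, 37, 57, 40, 27, 35, 16, 23, 14, 43, 58, 30, 5, 11, 12, 2, 41, 17, 13, 53, 19, 54, 9, 32, 46, 28, 25, 55, 60, 10, 22, 24, 4, 21, 34, 26, 45, 38, 47, 18, 3, 31, 56, 50, 49, 59, 20, 44, 48, 8, 42, 7, 52, 29, 15, 33, 36, 6, 1}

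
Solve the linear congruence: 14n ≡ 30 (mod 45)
15

Since gcd(14, 45) = 1 divides 30, a solution exists.
Multiply both sides by the inverse of 14 mod 45:
  14^(-1) mod 45 = 29
  x ≡ 29 × 30 ≡ 870 ≡ 15 (mod 45)
Verification: 14 × 15 = 210 = 4 × 45 + 30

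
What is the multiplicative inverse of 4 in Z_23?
6

Using Extended Euclidean Algorithm:
gcd(4, 23) = 1
Bezout coefficients: 4 × 6 + 23 × -1 = 1
So 4 × 6 ≡ 1 (mod 23)
The inverse is 6 mod 23 = 6
Verification: 4 × 6 = 24 = 1 × 23 + 1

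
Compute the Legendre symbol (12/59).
(12/59) = 12^{29} mod 59 = 1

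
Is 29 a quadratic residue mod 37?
By Euler's criterion: 29^{18} ≡ 36 (mod 37). Since this equals -1 (≡ 36), 29 is not a QR.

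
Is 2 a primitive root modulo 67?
Yes

To verify, check if 2^(66/q) ≢ 1 (mod 67) for each prime divisor q of 66
Divisors of 66 = 66: [1, 2, 3, 6, 11, 22, 33, 66]
  2^(66/11) = 2^6 ≡ 64 (mod 67)
  2^(66/2) = 2^33 ≡ 66 (mod 67)
  2^(66/3) = 2^22 ≡ 37 (mod 67)
Conclusion: 2 is a primitive root modulo 67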